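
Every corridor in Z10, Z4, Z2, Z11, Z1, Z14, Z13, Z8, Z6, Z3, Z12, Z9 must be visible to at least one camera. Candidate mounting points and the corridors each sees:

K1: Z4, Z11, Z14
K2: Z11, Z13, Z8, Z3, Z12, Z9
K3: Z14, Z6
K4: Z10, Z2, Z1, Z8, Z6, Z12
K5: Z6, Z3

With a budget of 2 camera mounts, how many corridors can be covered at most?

10

Choosing K2, K4 covers {Z10, Z2, Z11, Z1, Z13, Z8, Z6, Z3, Z12, Z9} — 10 corridors.
No choice of 2 camera mounts does better; here Z4, Z14 are left uncovered.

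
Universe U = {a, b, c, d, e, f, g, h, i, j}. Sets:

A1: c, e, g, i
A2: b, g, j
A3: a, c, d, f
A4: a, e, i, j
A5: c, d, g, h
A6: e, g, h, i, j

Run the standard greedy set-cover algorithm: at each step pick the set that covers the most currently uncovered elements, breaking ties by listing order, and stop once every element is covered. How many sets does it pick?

Pick 1: A6 covers 5 new elements (e, g, h, i, j).
Pick 2: A3 covers 4 new elements (a, c, d, f).
Pick 3: A2 covers 1 new elements (b).
Greedy uses 3 sets.

3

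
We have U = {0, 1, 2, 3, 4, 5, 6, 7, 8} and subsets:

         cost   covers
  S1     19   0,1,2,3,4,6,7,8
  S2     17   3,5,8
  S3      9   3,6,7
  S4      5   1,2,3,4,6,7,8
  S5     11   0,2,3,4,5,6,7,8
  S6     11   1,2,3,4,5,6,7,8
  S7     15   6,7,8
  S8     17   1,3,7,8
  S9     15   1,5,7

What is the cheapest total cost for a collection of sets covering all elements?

16

S4, S5 cover every element at cost 5 + 11 = 16.
Any cover uses at least 2 sets; among all covering selections none totals below 16.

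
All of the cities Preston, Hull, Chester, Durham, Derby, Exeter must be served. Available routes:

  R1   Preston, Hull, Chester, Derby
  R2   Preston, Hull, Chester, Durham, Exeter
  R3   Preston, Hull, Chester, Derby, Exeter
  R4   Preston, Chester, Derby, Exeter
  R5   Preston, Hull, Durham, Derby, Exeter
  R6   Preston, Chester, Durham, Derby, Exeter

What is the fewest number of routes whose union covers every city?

2

R1, R2 together cover {Preston, Hull, Chester, Durham, Derby, Exeter} — every city.
No single route contains all 6 cities, so 2 is optimal.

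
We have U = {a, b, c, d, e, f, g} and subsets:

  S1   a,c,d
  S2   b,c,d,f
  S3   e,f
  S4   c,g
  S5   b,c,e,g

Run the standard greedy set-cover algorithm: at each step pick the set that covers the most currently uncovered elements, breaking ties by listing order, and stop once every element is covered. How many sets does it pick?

Pick 1: S2 covers 4 new elements (b, c, d, f).
Pick 2: S5 covers 2 new elements (e, g).
Pick 3: S1 covers 1 new elements (a).
Greedy uses 3 sets.

3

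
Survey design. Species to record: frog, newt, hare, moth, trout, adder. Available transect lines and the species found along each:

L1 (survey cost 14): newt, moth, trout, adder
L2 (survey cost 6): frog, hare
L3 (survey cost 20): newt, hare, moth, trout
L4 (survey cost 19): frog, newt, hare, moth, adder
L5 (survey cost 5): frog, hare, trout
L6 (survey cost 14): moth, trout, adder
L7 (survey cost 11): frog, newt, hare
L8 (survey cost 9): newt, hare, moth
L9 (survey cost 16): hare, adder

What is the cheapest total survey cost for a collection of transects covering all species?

L1, L5 cover every species at survey cost 14 + 5 = 19.
Any cover uses at least 2 transects; among all covering selections none totals below 19.

19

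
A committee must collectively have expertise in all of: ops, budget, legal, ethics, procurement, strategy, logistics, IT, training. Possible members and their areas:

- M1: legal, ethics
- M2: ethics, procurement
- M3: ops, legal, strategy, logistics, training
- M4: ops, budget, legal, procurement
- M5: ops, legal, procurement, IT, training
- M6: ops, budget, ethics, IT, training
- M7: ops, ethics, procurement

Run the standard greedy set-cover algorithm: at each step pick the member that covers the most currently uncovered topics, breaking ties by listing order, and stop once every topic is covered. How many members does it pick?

3

Pick 1: M3 covers 5 new topics (ops, legal, strategy, logistics, training).
Pick 2: M6 covers 3 new topics (budget, ethics, IT).
Pick 3: M2 covers 1 new topics (procurement).
Greedy uses 3 members.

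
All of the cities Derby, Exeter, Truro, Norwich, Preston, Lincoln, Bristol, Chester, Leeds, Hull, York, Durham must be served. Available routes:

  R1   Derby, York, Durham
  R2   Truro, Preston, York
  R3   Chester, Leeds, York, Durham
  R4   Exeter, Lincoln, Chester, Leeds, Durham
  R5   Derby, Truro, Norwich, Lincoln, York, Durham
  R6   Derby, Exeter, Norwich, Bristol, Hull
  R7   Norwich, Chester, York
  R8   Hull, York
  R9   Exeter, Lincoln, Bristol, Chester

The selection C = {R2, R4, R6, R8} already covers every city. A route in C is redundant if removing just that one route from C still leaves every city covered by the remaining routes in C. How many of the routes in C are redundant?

Drop R2: Truro, Preston uncovered — not redundant.
Drop R4: Lincoln, Chester, Leeds, Durham uncovered — not redundant.
Drop R6: Derby, Norwich, Bristol uncovered — not redundant.
Drop R8: the rest still cover every city — redundant.
1 redundant: R8.

1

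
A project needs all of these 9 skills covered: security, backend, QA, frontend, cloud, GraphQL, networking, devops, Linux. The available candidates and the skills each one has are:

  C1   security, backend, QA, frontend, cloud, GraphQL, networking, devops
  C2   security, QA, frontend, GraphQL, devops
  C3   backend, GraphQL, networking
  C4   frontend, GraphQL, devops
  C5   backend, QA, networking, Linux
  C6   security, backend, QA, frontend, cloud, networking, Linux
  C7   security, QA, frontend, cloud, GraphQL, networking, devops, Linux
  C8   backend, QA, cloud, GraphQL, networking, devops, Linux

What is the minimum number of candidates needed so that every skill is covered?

2

C1, C5 together cover {security, backend, QA, frontend, cloud, GraphQL, networking, devops, Linux} — every skill.
No single candidate contains all 9 skills, so 2 is optimal.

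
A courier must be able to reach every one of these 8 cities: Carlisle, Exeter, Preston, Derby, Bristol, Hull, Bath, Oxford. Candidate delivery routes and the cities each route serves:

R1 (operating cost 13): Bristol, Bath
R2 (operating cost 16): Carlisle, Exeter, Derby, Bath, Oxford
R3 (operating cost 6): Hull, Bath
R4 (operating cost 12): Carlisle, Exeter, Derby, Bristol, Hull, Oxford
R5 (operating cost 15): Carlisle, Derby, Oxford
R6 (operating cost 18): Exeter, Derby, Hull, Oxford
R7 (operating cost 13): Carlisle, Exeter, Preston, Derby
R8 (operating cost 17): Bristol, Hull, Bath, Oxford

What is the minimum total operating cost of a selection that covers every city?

30

R7, R8 cover every city at operating cost 13 + 17 = 30.
Any cover uses at least 2 routes; among all covering selections none totals below 30.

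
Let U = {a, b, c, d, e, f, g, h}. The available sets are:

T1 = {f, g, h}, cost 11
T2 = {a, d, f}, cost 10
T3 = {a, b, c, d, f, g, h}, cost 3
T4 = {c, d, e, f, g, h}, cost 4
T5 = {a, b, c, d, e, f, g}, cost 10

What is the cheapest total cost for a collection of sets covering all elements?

T3, T4 cover every element at cost 3 + 4 = 7.
Any cover uses at least 2 sets; among all covering selections none totals below 7.

7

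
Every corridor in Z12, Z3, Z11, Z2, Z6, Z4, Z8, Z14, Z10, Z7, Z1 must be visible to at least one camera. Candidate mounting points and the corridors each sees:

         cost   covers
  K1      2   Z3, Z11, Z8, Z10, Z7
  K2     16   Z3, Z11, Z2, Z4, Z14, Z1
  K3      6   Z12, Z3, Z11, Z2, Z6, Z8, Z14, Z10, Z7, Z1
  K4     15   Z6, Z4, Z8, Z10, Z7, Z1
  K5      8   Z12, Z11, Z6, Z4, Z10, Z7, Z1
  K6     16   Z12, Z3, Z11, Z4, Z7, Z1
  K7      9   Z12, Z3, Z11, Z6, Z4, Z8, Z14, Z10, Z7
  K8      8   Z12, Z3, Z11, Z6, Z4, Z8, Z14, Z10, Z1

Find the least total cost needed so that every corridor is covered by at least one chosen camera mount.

K3, K5 cover every corridor at cost 6 + 8 = 14.
Any cover uses at least 2 camera mounts; among all covering selections none totals below 14.
Greedy by coverage-per-cost would pick K1, K3, K5 for 16 — worse than the optimum 14.

14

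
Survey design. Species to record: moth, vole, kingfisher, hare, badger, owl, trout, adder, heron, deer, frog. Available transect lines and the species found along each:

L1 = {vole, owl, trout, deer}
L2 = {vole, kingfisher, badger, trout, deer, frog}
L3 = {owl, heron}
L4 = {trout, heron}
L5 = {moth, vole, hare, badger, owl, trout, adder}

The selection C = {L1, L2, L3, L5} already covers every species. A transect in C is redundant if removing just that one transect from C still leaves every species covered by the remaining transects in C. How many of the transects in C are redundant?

Drop L1: the rest still cover every species — redundant.
Drop L2: kingfisher, frog uncovered — not redundant.
Drop L3: heron uncovered — not redundant.
Drop L5: moth, hare, adder uncovered — not redundant.
1 redundant: L1.

1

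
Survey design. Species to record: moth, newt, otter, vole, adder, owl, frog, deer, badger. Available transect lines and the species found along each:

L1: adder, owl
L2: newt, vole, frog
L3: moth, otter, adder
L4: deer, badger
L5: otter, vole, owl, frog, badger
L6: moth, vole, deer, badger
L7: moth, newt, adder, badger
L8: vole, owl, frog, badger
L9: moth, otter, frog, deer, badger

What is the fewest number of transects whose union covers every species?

3

L1, L2, L9 together cover {moth, newt, otter, vole, adder, owl, frog, deer, badger} — every species.
No 2 of the 9 transects cover everything (all 36 pairs fall short), so 3 is minimum.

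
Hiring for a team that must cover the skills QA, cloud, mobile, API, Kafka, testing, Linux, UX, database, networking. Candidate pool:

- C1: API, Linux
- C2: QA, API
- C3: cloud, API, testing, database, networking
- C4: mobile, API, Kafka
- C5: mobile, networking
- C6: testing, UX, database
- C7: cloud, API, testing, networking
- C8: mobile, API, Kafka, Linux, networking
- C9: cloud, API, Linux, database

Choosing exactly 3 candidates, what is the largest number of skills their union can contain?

Choosing C2, C3, C8 covers {QA, cloud, mobile, API, Kafka, testing, Linux, database, networking} — 9 skills.
No choice of 3 candidates does better; here UX is left uncovered.

9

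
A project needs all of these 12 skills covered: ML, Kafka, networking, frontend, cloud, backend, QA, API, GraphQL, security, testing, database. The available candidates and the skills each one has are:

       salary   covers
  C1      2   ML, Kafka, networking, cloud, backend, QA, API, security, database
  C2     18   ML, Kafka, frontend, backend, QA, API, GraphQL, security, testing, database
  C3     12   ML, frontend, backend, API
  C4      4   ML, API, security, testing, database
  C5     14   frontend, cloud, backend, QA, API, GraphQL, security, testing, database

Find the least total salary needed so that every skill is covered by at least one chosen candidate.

16

C1, C5 cover every skill at salary 2 + 14 = 16.
Any cover uses at least 2 candidates; among all covering selections none totals below 16.
Greedy by coverage-per-salary would pick C1, C4, C5 for 20 — worse than the optimum 16.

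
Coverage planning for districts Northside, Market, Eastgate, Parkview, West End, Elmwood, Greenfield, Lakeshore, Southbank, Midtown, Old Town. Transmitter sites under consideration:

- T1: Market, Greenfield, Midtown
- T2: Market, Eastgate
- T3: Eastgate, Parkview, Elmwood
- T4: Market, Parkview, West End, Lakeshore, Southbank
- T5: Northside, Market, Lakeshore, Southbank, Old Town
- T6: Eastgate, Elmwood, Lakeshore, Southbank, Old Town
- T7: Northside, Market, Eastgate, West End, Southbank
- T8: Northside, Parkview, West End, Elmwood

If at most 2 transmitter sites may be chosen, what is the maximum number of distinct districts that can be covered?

Choosing T1, T6 covers {Market, Eastgate, Elmwood, Greenfield, Lakeshore, Southbank, Midtown, Old Town} — 8 districts.
No choice of 2 transmitter sites does better; here Northside, Parkview, West End are left uncovered.

8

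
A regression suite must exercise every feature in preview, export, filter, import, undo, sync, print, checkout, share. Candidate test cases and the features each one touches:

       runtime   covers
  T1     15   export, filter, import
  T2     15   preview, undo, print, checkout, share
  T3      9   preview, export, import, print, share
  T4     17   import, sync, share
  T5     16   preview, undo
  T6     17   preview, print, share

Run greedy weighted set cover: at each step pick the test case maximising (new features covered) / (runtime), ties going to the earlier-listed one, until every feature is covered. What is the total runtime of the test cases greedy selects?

Pick 1: T3 adds 5 new (preview, export, import, print, share) at runtime 9 (ratio 5/9).
Pick 2: T2 adds 2 new (undo, checkout) at runtime 15 (ratio 2/15).
Pick 3: T1 adds 1 new (filter) at runtime 15 (ratio 1/15).
Pick 4: T4 adds 1 new (sync) at runtime 17 (ratio 1/17).
Greedy total runtime: 9 + 15 + 15 + 17 = 56. (The true optimum is 47, so greedy overshoots here.)

56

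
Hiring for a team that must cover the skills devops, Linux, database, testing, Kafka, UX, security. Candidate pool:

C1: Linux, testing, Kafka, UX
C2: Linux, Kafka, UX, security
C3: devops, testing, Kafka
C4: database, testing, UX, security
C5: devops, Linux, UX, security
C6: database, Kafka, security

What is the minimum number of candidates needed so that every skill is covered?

C1, C3, C4 together cover {devops, Linux, database, testing, Kafka, UX, security} — every skill.
No 2 of the 6 candidates cover everything (all 15 pairs fall short), so 3 is minimum.

3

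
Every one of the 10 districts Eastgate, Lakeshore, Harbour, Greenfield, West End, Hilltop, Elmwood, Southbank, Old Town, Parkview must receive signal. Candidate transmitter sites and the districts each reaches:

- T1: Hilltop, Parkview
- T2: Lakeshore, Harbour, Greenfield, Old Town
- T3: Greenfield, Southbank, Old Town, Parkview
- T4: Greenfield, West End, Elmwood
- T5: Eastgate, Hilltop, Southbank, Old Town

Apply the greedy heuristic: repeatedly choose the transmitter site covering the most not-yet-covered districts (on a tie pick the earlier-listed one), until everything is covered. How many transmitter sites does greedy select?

4

Pick 1: T2 covers 4 new districts (Lakeshore, Harbour, Greenfield, Old Town).
Pick 2: T5 covers 3 new districts (Eastgate, Hilltop, Southbank).
Pick 3: T4 covers 2 new districts (West End, Elmwood).
Pick 4: T1 covers 1 new districts (Parkview).
Greedy uses 4 transmitter sites.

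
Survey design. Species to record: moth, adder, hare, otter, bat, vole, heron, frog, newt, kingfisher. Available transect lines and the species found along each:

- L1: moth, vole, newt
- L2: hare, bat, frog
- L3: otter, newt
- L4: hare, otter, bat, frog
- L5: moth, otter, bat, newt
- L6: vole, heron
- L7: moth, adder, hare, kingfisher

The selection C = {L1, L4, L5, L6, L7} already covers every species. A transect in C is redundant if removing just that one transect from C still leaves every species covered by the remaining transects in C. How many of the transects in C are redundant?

Drop L1: the rest still cover every species — redundant.
Drop L4: frog uncovered — not redundant.
Drop L5: the rest still cover every species — redundant.
Drop L6: heron uncovered — not redundant.
Drop L7: adder, kingfisher uncovered — not redundant.
2 redundant: L1, L5.

2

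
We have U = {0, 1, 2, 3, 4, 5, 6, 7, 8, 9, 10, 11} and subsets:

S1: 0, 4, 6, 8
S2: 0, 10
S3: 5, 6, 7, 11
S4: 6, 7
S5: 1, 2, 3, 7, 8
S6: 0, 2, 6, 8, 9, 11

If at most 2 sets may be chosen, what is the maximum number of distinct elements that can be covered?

9

Choosing S5, S6 covers {0, 1, 2, 3, 6, 7, 8, 9, 11} — 9 elements.
No choice of 2 sets does better; here 4, 5, 10 are left uncovered.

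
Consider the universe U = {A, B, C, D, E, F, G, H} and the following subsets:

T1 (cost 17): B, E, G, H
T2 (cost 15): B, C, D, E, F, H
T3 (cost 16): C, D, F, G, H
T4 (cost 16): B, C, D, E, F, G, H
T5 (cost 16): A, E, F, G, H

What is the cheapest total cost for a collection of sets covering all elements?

31

T2, T5 cover every element at cost 15 + 16 = 31.
Any cover uses at least 2 sets; among all covering selections none totals below 31.
Greedy by coverage-per-cost would pick T4, T5 for 32 — worse than the optimum 31.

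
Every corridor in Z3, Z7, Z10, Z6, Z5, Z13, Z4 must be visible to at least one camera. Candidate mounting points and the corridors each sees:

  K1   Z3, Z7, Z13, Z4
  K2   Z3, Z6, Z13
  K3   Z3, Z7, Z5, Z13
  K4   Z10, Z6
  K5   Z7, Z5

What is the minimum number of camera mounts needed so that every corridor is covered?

K1, K3, K4 together cover {Z3, Z7, Z10, Z6, Z5, Z13, Z4} — every corridor.
No 2 of the 5 camera mounts cover everything (all 10 pairs fall short), so 3 is minimum.

3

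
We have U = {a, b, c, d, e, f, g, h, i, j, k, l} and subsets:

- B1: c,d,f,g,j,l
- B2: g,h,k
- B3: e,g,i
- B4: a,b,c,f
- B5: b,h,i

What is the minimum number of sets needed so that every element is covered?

B1, B2, B3, B4 together cover {a, b, c, d, e, f, g, h, i, j, k, l} — every element.
No 3 of the 5 sets cover everything (all 10 triples fall short), so 4 is minimum.

4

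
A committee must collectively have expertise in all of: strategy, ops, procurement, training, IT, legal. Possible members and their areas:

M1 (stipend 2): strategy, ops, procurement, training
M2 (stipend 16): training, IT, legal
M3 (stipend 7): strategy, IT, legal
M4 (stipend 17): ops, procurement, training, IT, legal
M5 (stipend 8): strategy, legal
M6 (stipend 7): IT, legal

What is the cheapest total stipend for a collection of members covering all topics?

M1, M3 cover every topic at stipend 2 + 7 = 9.
Any cover uses at least 2 members; among all covering selections none totals below 9.

9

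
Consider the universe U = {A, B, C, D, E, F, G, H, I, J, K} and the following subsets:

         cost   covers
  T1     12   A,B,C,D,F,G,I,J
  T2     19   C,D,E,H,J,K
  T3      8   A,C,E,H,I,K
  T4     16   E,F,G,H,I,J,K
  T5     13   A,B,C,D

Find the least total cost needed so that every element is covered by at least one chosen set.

20

T1, T3 cover every element at cost 12 + 8 = 20.
Any cover uses at least 2 sets; among all covering selections none totals below 20.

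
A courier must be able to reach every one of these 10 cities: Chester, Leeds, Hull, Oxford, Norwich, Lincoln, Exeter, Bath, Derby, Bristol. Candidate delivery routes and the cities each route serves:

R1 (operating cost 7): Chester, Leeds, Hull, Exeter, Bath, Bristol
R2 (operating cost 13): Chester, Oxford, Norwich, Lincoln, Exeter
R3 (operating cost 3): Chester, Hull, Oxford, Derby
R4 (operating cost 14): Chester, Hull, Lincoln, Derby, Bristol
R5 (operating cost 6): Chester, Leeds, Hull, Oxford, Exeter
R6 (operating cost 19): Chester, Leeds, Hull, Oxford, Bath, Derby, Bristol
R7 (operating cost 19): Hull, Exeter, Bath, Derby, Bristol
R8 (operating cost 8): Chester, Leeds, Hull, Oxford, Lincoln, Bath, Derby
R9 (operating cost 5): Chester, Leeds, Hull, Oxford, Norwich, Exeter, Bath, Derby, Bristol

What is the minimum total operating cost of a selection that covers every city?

R8, R9 cover every city at operating cost 8 + 5 = 13.
Any cover uses at least 2 routes; among all covering selections none totals below 13.

13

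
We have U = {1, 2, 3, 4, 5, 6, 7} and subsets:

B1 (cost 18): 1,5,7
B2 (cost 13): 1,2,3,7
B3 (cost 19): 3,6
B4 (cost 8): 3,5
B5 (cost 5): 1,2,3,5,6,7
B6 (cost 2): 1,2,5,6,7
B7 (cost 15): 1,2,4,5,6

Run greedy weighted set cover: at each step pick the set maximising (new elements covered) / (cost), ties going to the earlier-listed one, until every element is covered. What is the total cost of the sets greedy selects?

22

Pick 1: B6 adds 5 new (1, 2, 5, 6, 7) at cost 2 (ratio 5/2).
Pick 2: B5 adds 1 new (3) at cost 5 (ratio 1/5).
Pick 3: B7 adds 1 new (4) at cost 15 (ratio 1/15).
Greedy total cost: 2 + 5 + 15 = 22. (The true optimum is 20, so greedy overshoots here.)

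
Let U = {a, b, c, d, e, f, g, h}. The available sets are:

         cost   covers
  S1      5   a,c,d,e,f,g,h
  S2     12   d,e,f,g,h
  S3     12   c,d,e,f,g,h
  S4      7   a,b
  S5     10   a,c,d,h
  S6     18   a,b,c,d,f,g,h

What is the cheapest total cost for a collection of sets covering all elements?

12

S1, S4 cover every element at cost 5 + 7 = 12.
Any cover uses at least 2 sets; among all covering selections none totals below 12.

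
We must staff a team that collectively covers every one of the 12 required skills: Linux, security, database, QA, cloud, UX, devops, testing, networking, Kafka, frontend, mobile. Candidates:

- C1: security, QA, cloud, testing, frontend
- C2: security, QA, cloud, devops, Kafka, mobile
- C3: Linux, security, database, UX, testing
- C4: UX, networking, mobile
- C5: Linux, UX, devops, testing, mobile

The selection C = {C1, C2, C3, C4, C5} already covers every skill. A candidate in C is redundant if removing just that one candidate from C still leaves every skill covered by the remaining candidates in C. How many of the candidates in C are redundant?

1

Drop C1: frontend uncovered — not redundant.
Drop C2: Kafka uncovered — not redundant.
Drop C3: database uncovered — not redundant.
Drop C4: networking uncovered — not redundant.
Drop C5: the rest still cover every skill — redundant.
1 redundant: C5.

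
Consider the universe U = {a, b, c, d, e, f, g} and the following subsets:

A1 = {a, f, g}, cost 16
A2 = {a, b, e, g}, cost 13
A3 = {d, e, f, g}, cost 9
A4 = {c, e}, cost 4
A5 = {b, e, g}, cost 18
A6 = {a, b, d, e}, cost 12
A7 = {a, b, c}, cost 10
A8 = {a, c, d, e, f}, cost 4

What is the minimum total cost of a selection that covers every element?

A2, A8 cover every element at cost 13 + 4 = 17.
Any cover uses at least 2 sets; among all covering selections none totals below 17.

17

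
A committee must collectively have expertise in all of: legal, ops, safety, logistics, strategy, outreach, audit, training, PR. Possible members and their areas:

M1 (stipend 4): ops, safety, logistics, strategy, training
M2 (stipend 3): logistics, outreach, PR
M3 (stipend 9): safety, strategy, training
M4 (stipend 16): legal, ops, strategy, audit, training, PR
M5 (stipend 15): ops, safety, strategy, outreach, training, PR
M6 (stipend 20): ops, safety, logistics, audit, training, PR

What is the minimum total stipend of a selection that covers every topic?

23

M1, M2, M4 cover every topic at stipend 4 + 3 + 16 = 23.
Any cover uses at least 3 members; among all covering selections none totals below 23.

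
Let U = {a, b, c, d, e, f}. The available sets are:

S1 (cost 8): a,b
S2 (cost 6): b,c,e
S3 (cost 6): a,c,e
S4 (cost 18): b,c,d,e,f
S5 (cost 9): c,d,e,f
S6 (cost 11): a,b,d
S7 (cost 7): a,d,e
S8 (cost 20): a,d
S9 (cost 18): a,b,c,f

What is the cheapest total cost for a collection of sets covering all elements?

S1, S5 cover every element at cost 8 + 9 = 17.
Any cover uses at least 2 sets; among all covering selections none totals below 17.

17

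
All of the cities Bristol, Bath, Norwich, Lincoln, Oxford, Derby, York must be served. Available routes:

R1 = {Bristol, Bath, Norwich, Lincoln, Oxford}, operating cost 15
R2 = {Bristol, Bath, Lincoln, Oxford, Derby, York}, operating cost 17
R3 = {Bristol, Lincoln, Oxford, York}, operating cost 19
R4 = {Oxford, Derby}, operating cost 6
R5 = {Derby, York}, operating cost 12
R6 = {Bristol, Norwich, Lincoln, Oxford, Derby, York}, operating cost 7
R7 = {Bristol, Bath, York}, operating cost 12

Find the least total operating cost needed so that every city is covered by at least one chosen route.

R6, R7 cover every city at operating cost 7 + 12 = 19.
Any cover uses at least 2 routes; among all covering selections none totals below 19.

19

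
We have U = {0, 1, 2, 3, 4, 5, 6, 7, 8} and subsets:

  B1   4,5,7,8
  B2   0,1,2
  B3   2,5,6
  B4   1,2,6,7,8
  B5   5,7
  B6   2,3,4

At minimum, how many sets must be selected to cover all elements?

4

B1, B2, B3, B6 together cover {0, 1, 2, 3, 4, 5, 6, 7, 8} — every element.
No 3 of the 6 sets cover everything (all 20 triples fall short), so 4 is minimum.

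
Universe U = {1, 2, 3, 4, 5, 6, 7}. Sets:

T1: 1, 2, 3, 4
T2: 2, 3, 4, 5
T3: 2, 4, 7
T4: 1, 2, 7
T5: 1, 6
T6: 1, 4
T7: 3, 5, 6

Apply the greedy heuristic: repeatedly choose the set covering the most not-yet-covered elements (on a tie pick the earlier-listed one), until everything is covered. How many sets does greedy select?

Pick 1: T1 covers 4 new elements (1, 2, 3, 4).
Pick 2: T7 covers 2 new elements (5, 6).
Pick 3: T3 covers 1 new elements (7).
Greedy uses 3 sets.

3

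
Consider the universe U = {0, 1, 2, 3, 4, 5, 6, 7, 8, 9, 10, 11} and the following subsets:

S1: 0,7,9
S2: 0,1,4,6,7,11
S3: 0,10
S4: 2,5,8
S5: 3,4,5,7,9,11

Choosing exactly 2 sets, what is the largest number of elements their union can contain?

Choosing S2, S4 covers {0, 1, 2, 4, 5, 6, 7, 8, 11} — 9 elements.
No choice of 2 sets does better; here 3, 9, 10 are left uncovered.

9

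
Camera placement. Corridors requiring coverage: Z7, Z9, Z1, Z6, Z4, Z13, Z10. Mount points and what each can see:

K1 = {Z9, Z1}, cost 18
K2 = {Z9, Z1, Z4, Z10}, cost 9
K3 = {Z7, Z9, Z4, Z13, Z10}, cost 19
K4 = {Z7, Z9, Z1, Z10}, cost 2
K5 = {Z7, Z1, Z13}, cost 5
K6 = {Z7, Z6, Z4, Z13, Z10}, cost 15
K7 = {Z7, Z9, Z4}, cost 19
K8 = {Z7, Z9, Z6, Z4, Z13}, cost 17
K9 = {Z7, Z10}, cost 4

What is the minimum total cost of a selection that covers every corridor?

17

K4, K6 cover every corridor at cost 2 + 15 = 17.
Any cover uses at least 2 camera mounts; among all covering selections none totals below 17.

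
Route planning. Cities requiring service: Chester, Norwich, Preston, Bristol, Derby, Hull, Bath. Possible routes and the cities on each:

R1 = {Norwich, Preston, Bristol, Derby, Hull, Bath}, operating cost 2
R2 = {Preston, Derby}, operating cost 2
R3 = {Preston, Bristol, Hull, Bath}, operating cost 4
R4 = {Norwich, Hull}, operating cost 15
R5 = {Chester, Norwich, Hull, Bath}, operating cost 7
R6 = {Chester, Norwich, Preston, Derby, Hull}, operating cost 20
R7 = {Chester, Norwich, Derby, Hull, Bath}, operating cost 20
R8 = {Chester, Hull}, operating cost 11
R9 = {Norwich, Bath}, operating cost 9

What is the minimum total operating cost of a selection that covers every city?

9

R1, R5 cover every city at operating cost 2 + 7 = 9.
Any cover uses at least 2 routes; among all covering selections none totals below 9.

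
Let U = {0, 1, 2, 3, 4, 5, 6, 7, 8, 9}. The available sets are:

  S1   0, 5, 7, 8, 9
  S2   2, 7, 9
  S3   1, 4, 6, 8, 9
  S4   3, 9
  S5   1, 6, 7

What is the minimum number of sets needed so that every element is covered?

4

S1, S2, S3, S4 together cover {0, 1, 2, 3, 4, 5, 6, 7, 8, 9} — every element.
No 3 of the 5 sets cover everything (all 10 triples fall short), so 4 is minimum.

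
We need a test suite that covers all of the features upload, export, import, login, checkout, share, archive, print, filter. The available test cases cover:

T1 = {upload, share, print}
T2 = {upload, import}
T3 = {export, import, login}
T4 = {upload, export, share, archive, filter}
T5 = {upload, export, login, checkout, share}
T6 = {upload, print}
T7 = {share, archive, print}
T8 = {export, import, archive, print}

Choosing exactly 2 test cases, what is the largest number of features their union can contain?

8

Choosing T5, T8 covers {upload, export, import, login, checkout, share, archive, print} — 8 features.
No choice of 2 test cases does better; here filter is left uncovered.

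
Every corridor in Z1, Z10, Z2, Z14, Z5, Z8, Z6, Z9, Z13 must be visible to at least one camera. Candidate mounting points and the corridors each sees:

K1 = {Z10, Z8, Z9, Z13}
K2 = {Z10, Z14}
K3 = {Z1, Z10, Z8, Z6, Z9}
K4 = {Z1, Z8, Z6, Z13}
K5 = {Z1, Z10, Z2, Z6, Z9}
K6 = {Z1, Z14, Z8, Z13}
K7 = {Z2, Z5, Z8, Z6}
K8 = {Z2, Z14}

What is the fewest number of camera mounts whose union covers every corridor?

3

K1, K6, K7 together cover {Z1, Z10, Z2, Z14, Z5, Z8, Z6, Z9, Z13} — every corridor.
No 2 of the 8 camera mounts cover everything (all 28 pairs fall short), so 3 is minimum.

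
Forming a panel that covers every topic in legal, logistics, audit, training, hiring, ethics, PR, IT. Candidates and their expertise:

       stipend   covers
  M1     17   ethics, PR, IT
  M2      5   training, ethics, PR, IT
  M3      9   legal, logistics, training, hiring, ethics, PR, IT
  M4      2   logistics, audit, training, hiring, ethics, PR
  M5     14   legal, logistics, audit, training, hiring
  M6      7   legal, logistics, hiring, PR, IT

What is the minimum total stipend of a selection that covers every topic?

M4, M6 cover every topic at stipend 2 + 7 = 9.
Any cover uses at least 2 members; among all covering selections none totals below 9.

9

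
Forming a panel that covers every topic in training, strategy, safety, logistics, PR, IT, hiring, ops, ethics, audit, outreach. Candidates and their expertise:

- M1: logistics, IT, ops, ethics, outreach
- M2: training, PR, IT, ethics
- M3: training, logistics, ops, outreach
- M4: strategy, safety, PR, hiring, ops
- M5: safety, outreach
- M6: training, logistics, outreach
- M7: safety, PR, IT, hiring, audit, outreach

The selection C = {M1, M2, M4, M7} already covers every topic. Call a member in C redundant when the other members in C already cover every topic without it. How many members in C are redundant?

Drop M1: logistics uncovered — not redundant.
Drop M2: training uncovered — not redundant.
Drop M4: strategy uncovered — not redundant.
Drop M7: audit uncovered — not redundant.
None of the members in C is redundant.

0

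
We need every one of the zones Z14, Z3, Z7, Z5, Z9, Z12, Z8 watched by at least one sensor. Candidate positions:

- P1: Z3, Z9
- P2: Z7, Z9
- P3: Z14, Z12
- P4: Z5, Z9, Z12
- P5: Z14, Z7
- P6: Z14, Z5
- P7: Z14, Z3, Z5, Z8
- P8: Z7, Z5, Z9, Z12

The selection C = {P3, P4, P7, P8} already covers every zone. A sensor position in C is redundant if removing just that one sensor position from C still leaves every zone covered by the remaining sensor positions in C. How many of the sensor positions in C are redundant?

Drop P3: the rest still cover every zone — redundant.
Drop P4: the rest still cover every zone — redundant.
Drop P7: Z3, Z8 uncovered — not redundant.
Drop P8: Z7 uncovered — not redundant.
2 redundant: P3, P4.

2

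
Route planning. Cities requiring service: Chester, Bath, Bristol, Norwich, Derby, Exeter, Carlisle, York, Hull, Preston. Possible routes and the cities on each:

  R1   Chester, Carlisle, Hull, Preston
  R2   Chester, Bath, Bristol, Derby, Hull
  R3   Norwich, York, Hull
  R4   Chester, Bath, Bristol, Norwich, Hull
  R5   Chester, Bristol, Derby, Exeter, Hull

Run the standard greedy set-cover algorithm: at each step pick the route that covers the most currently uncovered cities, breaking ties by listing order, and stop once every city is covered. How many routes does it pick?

4

Pick 1: R2 covers 5 new cities (Chester, Bath, Bristol, Derby, Hull).
Pick 2: R1 covers 2 new cities (Carlisle, Preston).
Pick 3: R3 covers 2 new cities (Norwich, York).
Pick 4: R5 covers 1 new cities (Exeter).
Greedy uses 4 routes.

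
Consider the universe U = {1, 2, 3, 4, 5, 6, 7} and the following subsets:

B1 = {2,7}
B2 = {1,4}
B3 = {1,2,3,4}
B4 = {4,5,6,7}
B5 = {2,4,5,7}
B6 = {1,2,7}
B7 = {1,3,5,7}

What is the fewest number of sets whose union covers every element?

B3, B4 together cover {1, 2, 3, 4, 5, 6, 7} — every element.
No single set contains all 7 elements, so 2 is optimal.

2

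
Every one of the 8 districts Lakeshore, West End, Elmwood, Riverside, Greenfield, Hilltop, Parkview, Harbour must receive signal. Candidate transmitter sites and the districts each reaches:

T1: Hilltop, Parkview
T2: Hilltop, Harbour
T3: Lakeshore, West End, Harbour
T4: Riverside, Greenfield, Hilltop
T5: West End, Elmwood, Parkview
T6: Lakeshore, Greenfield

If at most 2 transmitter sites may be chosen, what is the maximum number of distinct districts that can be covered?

Choosing T3, T4 covers {Lakeshore, West End, Riverside, Greenfield, Hilltop, Harbour} — 6 districts.
No choice of 2 transmitter sites does better; here Elmwood, Parkview are left uncovered.

6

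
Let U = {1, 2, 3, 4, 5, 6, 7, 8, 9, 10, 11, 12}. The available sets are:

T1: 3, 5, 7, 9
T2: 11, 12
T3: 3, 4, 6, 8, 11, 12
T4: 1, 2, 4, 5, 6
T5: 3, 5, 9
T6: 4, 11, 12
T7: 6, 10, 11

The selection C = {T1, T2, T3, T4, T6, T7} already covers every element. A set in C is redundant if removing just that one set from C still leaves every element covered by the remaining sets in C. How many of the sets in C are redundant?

2

Drop T1: 7, 9 uncovered — not redundant.
Drop T2: the rest still cover every element — redundant.
Drop T3: 8 uncovered — not redundant.
Drop T4: 1, 2 uncovered — not redundant.
Drop T6: the rest still cover every element — redundant.
Drop T7: 10 uncovered — not redundant.
2 redundant: T2, T6.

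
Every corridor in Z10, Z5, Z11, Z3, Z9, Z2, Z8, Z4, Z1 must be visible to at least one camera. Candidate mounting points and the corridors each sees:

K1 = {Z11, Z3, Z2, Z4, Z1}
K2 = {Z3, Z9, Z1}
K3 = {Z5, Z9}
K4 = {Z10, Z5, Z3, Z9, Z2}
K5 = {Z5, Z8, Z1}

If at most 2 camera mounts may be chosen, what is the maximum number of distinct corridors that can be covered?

Choosing K1, K4 covers {Z10, Z5, Z11, Z3, Z9, Z2, Z4, Z1} — 8 corridors.
No choice of 2 camera mounts does better; here Z8 is left uncovered.

8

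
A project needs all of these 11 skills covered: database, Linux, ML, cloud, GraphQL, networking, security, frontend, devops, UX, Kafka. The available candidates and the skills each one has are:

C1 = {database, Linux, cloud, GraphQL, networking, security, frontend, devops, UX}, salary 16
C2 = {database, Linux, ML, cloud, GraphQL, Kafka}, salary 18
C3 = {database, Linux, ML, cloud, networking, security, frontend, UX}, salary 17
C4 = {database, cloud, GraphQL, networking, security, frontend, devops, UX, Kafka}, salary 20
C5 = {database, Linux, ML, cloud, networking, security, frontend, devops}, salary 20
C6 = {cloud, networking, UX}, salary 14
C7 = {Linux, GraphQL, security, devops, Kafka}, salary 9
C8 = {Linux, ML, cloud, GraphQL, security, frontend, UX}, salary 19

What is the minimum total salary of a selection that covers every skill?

26

C3, C7 cover every skill at salary 17 + 9 = 26.
Any cover uses at least 2 candidates; among all covering selections none totals below 26.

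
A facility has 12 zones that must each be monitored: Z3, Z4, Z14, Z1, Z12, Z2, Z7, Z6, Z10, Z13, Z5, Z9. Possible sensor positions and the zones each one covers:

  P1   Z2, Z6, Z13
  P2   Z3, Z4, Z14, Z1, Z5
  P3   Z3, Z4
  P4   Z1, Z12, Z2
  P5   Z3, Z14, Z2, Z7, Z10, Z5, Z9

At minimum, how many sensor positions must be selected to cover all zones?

4

P1, P2, P4, P5 together cover {Z3, Z4, Z14, Z1, Z12, Z2, Z7, Z6, Z10, Z13, Z5, Z9} — every zone.
No 3 of the 5 sensor positions cover everything (all 10 triples fall short), so 4 is minimum.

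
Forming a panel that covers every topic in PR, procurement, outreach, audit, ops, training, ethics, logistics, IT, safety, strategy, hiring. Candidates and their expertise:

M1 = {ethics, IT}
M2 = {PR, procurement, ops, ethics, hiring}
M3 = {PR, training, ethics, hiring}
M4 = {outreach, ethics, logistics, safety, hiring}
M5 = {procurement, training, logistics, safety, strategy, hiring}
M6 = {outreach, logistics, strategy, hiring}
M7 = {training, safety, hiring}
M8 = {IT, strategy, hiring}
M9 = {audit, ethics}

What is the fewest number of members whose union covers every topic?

5

M1, M2, M4, M5, M9 together cover {PR, procurement, outreach, audit, ops, training, ethics, logistics, IT, safety, strategy, hiring} — every topic.
No 4 of the 9 members cover everything (all 126 size-4 selections fall short), so 5 is minimum.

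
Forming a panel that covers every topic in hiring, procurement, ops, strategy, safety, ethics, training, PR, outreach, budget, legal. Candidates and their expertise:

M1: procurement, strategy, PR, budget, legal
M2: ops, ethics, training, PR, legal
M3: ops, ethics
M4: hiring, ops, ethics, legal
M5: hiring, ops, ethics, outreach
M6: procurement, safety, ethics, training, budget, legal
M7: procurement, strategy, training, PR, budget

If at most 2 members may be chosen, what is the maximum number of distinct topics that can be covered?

9

Choosing M1, M5 covers {hiring, procurement, ops, strategy, ethics, PR, outreach, budget, legal} — 9 topics.
No choice of 2 members does better; here safety, training are left uncovered.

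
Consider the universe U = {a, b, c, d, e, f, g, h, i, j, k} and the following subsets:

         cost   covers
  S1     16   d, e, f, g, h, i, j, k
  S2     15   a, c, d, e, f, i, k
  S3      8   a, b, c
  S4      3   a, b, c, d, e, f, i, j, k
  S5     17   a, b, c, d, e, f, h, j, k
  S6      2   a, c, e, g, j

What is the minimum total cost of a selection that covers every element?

S1, S4 cover every element at cost 16 + 3 = 19.
Any cover uses at least 2 sets; among all covering selections none totals below 19.

19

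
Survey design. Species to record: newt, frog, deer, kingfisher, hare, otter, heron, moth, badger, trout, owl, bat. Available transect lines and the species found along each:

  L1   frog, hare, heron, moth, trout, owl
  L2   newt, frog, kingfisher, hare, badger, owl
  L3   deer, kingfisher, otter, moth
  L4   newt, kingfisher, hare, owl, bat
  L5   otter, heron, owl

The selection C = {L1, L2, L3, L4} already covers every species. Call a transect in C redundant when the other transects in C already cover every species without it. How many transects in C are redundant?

0

Drop L1: heron, trout uncovered — not redundant.
Drop L2: badger uncovered — not redundant.
Drop L3: deer, otter uncovered — not redundant.
Drop L4: bat uncovered — not redundant.
None of the transects in C is redundant.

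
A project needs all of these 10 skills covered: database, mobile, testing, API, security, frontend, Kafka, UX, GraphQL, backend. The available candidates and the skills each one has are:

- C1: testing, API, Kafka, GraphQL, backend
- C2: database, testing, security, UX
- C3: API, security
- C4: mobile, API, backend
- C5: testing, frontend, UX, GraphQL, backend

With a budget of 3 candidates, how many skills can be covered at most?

Choosing C1, C2, C4 covers {database, mobile, testing, API, security, Kafka, UX, GraphQL, backend} — 9 skills.
No choice of 3 candidates does better; here frontend is left uncovered.

9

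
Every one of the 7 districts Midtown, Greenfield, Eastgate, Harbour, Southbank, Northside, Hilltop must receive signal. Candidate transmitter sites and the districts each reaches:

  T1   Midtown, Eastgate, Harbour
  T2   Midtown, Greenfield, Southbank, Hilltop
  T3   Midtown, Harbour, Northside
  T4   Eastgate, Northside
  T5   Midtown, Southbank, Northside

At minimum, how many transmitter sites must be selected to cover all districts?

T1, T2, T3 together cover {Midtown, Greenfield, Eastgate, Harbour, Southbank, Northside, Hilltop} — every district.
No 2 of the 5 transmitter sites cover everything (all 10 pairs fall short), so 3 is minimum.

3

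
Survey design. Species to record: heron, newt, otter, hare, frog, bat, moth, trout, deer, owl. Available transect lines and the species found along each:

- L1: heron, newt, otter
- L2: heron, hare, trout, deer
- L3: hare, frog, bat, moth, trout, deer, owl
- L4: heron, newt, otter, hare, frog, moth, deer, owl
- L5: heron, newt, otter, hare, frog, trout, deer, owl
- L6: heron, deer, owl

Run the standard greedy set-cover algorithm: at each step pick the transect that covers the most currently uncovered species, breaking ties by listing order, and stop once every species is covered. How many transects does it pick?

Pick 1: L4 covers 8 new species (heron, newt, otter, hare, frog, moth, deer, owl).
Pick 2: L3 covers 2 new species (bat, trout).
Greedy uses 2 transects.

2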